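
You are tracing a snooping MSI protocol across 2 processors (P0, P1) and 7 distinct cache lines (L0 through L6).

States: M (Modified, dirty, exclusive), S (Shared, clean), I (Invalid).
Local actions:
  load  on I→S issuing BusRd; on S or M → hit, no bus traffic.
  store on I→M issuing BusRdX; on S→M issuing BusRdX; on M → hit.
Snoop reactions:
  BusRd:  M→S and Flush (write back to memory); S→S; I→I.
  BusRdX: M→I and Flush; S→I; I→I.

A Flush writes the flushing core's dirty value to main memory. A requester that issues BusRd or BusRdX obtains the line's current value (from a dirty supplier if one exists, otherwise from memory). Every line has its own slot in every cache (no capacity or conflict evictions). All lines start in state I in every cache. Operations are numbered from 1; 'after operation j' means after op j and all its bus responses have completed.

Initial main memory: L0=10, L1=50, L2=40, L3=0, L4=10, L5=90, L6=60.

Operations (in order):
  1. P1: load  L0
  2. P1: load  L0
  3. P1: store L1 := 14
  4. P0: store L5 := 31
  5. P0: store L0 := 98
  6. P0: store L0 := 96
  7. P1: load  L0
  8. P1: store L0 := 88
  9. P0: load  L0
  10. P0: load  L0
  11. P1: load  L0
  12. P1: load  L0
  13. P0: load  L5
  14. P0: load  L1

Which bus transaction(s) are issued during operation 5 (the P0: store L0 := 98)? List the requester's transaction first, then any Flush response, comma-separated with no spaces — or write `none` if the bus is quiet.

step 1: P1: load  L0  ⟶  IS  (L0)  txn=BusRd  M[L0]=10
step 2: P1: load  L0  ⟶  IS  (L0)  txn=∅  M[L0]=10
step 3: P1: store L1 := 14  ⟶  IM  (L1)  txn=BusRdX  M[L1]=50
step 4: P0: store L5 := 31  ⟶  MI  (L5)  txn=BusRdX  M[L5]=90
step 5: P0: store L0 := 98  ⟶  MI  (L0)  txn=BusRdX  M[L0]=10
step 6: P0: store L0 := 96  ⟶  MI  (L0)  txn=∅  M[L0]=10
step 7: P1: load  L0  ⟶  SS  (L0)  txn=BusRd+Flush  M[L0]=96
step 8: P1: store L0 := 88  ⟶  IM  (L0)  txn=BusRdX  M[L0]=96
step 9: P0: load  L0  ⟶  SS  (L0)  txn=BusRd+Flush  M[L0]=88
step 10: P0: load  L0  ⟶  SS  (L0)  txn=∅  M[L0]=88
step 11: P1: load  L0  ⟶  SS  (L0)  txn=∅  M[L0]=88
step 12: P1: load  L0  ⟶  SS  (L0)  txn=∅  M[L0]=88
step 13: P0: load  L5  ⟶  MI  (L5)  txn=∅  M[L5]=90
step 14: P0: load  L1  ⟶  SS  (L1)  txn=BusRd+Flush  M[L1]=14

bus = BusRdX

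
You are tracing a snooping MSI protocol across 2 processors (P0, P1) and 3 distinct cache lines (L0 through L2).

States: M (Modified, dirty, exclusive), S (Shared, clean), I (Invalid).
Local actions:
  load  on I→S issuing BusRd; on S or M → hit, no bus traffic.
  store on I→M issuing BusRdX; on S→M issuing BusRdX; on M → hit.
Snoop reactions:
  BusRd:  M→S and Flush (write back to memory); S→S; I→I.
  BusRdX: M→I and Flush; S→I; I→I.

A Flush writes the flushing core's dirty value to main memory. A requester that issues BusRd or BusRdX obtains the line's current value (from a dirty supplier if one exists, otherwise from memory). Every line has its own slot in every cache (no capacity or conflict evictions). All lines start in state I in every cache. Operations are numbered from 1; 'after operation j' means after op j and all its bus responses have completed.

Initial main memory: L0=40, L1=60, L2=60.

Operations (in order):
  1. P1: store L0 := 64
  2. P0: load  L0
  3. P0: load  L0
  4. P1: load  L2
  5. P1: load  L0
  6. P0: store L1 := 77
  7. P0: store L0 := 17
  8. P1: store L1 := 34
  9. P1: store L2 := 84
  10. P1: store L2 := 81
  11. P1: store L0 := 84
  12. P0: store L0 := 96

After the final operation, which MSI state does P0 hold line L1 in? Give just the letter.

step 1: P1: store L0 := 64  ⟶  IM  (L0)  txn=BusRdX  M[L0]=40
step 2: P0: load  L0  ⟶  SS  (L0)  txn=BusRd+Flush  M[L0]=64
step 3: P0: load  L0  ⟶  SS  (L0)  txn=∅  M[L0]=64
step 4: P1: load  L2  ⟶  IS  (L2)  txn=BusRd  M[L2]=60
step 5: P1: load  L0  ⟶  SS  (L0)  txn=∅  M[L0]=64
step 6: P0: store L1 := 77  ⟶  MI  (L1)  txn=BusRdX  M[L1]=60
step 7: P0: store L0 := 17  ⟶  MI  (L0)  txn=BusRdX  M[L0]=64
step 8: P1: store L1 := 34  ⟶  IM  (L1)  txn=BusRdX+Flush  M[L1]=77
step 9: P1: store L2 := 84  ⟶  IM  (L2)  txn=BusRdX  M[L2]=60
step 10: P1: store L2 := 81  ⟶  IM  (L2)  txn=∅  M[L2]=60
step 11: P1: store L0 := 84  ⟶  IM  (L0)  txn=BusRdX+Flush  M[L0]=17
step 12: P0: store L0 := 96  ⟶  MI  (L0)  txn=BusRdX+Flush  M[L0]=84

state = I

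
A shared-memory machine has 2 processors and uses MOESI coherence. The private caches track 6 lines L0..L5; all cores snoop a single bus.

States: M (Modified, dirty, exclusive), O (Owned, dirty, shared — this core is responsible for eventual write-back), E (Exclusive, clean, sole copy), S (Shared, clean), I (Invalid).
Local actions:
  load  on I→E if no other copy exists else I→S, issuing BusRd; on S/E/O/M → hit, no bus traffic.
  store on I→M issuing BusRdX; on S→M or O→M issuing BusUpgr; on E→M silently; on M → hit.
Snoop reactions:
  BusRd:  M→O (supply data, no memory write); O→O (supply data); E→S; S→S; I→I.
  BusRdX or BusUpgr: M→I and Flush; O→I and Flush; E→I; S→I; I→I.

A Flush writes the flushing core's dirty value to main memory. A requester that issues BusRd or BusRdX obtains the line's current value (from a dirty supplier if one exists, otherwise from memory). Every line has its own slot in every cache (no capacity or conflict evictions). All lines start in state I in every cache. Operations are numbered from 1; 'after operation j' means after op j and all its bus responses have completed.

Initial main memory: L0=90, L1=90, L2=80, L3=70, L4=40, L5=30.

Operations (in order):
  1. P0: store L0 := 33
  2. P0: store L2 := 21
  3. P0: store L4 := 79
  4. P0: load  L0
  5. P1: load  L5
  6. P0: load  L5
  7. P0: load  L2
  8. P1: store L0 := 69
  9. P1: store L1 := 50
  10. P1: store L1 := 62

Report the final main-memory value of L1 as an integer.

[1] P0: store L0 := 33 | P0:M(33), P1:I | bus: BusRdX
[2] P0: store L2 := 21 | P0:M(21), P1:I | bus: BusRdX
[3] P0: store L4 := 79 | P0:M(79), P1:I | bus: BusRdX
[4] P0: load  L0 | P0:M(33), P1:I | bus: none
[5] P1: load  L5 | P0:I, P1:E(30) | bus: BusRd
[6] P0: load  L5 | P0:S(30), P1:S(30) | bus: BusRd
[7] P0: load  L2 | P0:M(21), P1:I | bus: none
[8] P1: store L0 := 69 | P0:I, P1:M(69) | bus: BusRdX,Flush
[9] P1: store L1 := 50 | P0:I, P1:M(50) | bus: BusRdX
[10] P1: store L1 := 62 | P0:I, P1:M(62) | bus: none

memory[L1] = 90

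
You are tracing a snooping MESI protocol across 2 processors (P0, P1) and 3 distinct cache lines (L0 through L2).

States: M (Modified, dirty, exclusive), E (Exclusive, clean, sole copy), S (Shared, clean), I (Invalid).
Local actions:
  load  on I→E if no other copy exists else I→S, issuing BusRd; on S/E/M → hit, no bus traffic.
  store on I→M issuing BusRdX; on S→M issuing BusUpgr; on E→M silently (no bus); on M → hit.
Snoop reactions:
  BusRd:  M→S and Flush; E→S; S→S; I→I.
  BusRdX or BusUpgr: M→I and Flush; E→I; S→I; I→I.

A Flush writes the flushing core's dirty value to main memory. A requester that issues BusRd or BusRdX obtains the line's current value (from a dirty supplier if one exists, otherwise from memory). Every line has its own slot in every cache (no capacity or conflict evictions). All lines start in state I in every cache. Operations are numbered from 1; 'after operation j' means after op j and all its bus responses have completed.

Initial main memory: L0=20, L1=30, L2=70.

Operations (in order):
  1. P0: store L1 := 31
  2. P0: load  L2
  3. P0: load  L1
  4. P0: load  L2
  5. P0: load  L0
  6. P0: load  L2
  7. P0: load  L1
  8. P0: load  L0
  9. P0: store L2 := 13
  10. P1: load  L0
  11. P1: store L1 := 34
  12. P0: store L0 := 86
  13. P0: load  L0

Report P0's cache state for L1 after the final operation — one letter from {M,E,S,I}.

state = I

1. P0: store L1 := 31  bus=[BusRdX]  L1: P0=M P1=I  mem[L1]=30
2. P0: load  L2  bus=[BusRd]  L2: P0=E P1=I  mem[L2]=70
3. P0: load  L1  bus=[-]  L1: P0=M P1=I  mem[L1]=30
4. P0: load  L2  bus=[-]  L2: P0=E P1=I  mem[L2]=70
5. P0: load  L0  bus=[BusRd]  L0: P0=E P1=I  mem[L0]=20
6. P0: load  L2  bus=[-]  L2: P0=E P1=I  mem[L2]=70
7. P0: load  L1  bus=[-]  L1: P0=M P1=I  mem[L1]=30
8. P0: load  L0  bus=[-]  L0: P0=E P1=I  mem[L0]=20
9. P0: store L2 := 13  bus=[-]  L2: P0=M P1=I  mem[L2]=70
10. P1: load  L0  bus=[BusRd]  L0: P0=S P1=S  mem[L0]=20
11. P1: store L1 := 34  bus=[BusRdX,Flush]  L1: P0=I P1=M  mem[L1]=31
12. P0: store L0 := 86  bus=[BusUpgr]  L0: P0=M P1=I  mem[L0]=20
13. P0: load  L0  bus=[-]  L0: P0=M P1=I  mem[L0]=20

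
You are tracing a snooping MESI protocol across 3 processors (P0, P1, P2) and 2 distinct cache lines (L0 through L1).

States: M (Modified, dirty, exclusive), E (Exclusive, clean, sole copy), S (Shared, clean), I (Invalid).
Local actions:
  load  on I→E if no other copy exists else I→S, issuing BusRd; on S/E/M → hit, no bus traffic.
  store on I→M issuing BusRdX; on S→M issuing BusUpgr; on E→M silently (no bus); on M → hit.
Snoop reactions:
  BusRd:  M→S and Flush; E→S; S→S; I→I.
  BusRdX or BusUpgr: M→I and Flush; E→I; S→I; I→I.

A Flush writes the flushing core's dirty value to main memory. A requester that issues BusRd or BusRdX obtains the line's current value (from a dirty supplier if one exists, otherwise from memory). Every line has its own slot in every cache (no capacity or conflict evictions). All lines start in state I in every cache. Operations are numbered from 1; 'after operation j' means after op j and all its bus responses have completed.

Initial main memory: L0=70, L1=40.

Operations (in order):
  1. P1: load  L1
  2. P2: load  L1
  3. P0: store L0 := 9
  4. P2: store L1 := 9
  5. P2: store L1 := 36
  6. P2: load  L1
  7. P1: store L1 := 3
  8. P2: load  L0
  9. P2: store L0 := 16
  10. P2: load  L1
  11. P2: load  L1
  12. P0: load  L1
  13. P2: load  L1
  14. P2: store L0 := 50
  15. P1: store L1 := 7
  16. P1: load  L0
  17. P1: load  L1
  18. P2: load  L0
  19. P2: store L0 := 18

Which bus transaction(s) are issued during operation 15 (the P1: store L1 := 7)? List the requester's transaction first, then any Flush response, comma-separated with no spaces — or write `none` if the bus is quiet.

bus = BusUpgr

1. P1: load  L1  bus=[BusRd]  L1: P0=I P1=E P2=I  mem[L1]=40
2. P2: load  L1  bus=[BusRd]  L1: P0=I P1=S P2=S  mem[L1]=40
3. P0: store L0 := 9  bus=[BusRdX]  L0: P0=M P1=I P2=I  mem[L0]=70
4. P2: store L1 := 9  bus=[BusUpgr]  L1: P0=I P1=I P2=M  mem[L1]=40
5. P2: store L1 := 36  bus=[-]  L1: P0=I P1=I P2=M  mem[L1]=40
6. P2: load  L1  bus=[-]  L1: P0=I P1=I P2=M  mem[L1]=40
7. P1: store L1 := 3  bus=[BusRdX,Flush]  L1: P0=I P1=M P2=I  mem[L1]=36
8. P2: load  L0  bus=[BusRd,Flush]  L0: P0=S P1=I P2=S  mem[L0]=9
9. P2: store L0 := 16  bus=[BusUpgr]  L0: P0=I P1=I P2=M  mem[L0]=9
10. P2: load  L1  bus=[BusRd,Flush]  L1: P0=I P1=S P2=S  mem[L1]=3
11. P2: load  L1  bus=[-]  L1: P0=I P1=S P2=S  mem[L1]=3
12. P0: load  L1  bus=[BusRd]  L1: P0=S P1=S P2=S  mem[L1]=3
13. P2: load  L1  bus=[-]  L1: P0=S P1=S P2=S  mem[L1]=3
14. P2: store L0 := 50  bus=[-]  L0: P0=I P1=I P2=M  mem[L0]=9
15. P1: store L1 := 7  bus=[BusUpgr]  L1: P0=I P1=M P2=I  mem[L1]=3
16. P1: load  L0  bus=[BusRd,Flush]  L0: P0=I P1=S P2=S  mem[L0]=50
17. P1: load  L1  bus=[-]  L1: P0=I P1=M P2=I  mem[L1]=3
18. P2: load  L0  bus=[-]  L0: P0=I P1=S P2=S  mem[L0]=50
19. P2: store L0 := 18  bus=[BusUpgr]  L0: P0=I P1=I P2=M  mem[L0]=50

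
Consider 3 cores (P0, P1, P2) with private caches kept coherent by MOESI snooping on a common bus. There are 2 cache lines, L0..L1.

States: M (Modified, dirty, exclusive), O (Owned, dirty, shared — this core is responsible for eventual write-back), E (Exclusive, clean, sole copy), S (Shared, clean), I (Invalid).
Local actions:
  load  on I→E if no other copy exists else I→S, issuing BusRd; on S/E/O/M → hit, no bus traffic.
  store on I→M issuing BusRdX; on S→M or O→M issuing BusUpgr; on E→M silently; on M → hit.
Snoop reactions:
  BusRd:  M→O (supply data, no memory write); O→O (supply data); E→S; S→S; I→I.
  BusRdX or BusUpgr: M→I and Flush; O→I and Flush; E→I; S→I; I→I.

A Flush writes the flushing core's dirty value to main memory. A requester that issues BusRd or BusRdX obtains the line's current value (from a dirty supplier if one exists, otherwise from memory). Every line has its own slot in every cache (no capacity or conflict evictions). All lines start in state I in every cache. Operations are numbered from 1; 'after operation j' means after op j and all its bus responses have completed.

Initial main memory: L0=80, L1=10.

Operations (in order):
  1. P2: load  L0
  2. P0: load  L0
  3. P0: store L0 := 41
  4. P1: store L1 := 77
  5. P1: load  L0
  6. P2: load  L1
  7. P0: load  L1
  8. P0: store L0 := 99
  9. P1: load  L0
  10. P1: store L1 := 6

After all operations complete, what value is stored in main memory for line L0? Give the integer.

step 1: P2: load  L0  ⟶  IIE  (L0)  txn=BusRd  M[L0]=80
step 2: P0: load  L0  ⟶  SIS  (L0)  txn=BusRd  M[L0]=80
step 3: P0: store L0 := 41  ⟶  MII  (L0)  txn=BusUpgr  M[L0]=80
step 4: P1: store L1 := 77  ⟶  IMI  (L1)  txn=BusRdX  M[L1]=10
step 5: P1: load  L0  ⟶  OSI  (L0)  txn=BusRd  M[L0]=80
step 6: P2: load  L1  ⟶  IOS  (L1)  txn=BusRd  M[L1]=10
step 7: P0: load  L1  ⟶  SOS  (L1)  txn=BusRd  M[L1]=10
step 8: P0: store L0 := 99  ⟶  MII  (L0)  txn=BusUpgr  M[L0]=80
step 9: P1: load  L0  ⟶  OSI  (L0)  txn=BusRd  M[L0]=80
step 10: P1: store L1 := 6  ⟶  IMI  (L1)  txn=BusUpgr  M[L1]=10

memory[L0] = 80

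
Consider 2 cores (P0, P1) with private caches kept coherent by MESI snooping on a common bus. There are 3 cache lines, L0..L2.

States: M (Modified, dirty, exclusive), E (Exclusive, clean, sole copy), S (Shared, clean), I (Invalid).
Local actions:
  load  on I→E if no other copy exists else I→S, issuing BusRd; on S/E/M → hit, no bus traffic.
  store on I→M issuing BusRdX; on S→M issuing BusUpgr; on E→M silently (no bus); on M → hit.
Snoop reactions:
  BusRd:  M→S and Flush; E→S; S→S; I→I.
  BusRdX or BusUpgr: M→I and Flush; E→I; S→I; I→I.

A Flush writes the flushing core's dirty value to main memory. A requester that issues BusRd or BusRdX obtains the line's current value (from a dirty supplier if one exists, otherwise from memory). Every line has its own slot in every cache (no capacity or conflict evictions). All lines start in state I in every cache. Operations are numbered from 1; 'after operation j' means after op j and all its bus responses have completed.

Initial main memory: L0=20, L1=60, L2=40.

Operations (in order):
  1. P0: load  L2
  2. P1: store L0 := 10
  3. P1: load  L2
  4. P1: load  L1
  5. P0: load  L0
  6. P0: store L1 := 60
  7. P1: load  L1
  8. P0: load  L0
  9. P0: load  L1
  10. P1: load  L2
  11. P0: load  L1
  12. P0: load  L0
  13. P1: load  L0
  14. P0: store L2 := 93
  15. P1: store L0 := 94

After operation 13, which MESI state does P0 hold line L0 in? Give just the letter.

state = S

  op1 P0: load  L2 → E/I on L2; bus BusRd; mem=40
  op2 P1: store L0 := 10 → I/M on L0; bus BusRdX; mem=20
  op3 P1: load  L2 → S/S on L2; bus BusRd; mem=40
  op4 P1: load  L1 → I/E on L1; bus BusRd; mem=60
  op5 P0: load  L0 → S/S on L0; bus BusRd Flush; mem=10
  op6 P0: store L1 := 60 → M/I on L1; bus BusRdX; mem=60
  op7 P1: load  L1 → S/S on L1; bus BusRd Flush; mem=60
  op8 P0: load  L0 → S/S on L0; bus (none); mem=10
  op9 P0: load  L1 → S/S on L1; bus (none); mem=60
  op10 P1: load  L2 → S/S on L2; bus (none); mem=40
  op11 P0: load  L1 → S/S on L1; bus (none); mem=60
  op12 P0: load  L0 → S/S on L0; bus (none); mem=10
  op13 P1: load  L0 → S/S on L0; bus (none); mem=10
  op14 P0: store L2 := 93 → M/I on L2; bus BusUpgr; mem=40
  op15 P1: store L0 := 94 → I/M on L0; bus BusUpgr; mem=10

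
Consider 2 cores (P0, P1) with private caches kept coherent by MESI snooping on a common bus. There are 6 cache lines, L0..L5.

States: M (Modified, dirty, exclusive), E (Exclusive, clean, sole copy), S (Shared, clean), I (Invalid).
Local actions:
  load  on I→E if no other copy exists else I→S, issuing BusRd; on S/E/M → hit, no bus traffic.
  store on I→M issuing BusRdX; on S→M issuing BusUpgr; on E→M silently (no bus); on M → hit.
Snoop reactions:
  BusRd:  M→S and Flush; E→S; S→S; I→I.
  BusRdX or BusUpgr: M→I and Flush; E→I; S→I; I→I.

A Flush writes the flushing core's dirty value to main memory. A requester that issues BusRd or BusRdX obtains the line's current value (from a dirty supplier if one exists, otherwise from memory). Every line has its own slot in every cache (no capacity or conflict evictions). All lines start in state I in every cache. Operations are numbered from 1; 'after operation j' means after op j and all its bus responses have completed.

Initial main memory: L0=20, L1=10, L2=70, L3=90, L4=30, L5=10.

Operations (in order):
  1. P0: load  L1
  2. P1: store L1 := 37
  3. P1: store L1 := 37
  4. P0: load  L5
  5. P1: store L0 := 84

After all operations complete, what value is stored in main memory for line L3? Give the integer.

1. P0: load  L1  bus=[BusRd]  L1: P0=E P1=I  mem[L1]=10
2. P1: store L1 := 37  bus=[BusRdX]  L1: P0=I P1=M  mem[L1]=10
3. P1: store L1 := 37  bus=[-]  L1: P0=I P1=M  mem[L1]=10
4. P0: load  L5  bus=[BusRd]  L5: P0=E P1=I  mem[L5]=10
5. P1: store L0 := 84  bus=[BusRdX]  L0: P0=I P1=M  mem[L0]=20

memory[L3] = 90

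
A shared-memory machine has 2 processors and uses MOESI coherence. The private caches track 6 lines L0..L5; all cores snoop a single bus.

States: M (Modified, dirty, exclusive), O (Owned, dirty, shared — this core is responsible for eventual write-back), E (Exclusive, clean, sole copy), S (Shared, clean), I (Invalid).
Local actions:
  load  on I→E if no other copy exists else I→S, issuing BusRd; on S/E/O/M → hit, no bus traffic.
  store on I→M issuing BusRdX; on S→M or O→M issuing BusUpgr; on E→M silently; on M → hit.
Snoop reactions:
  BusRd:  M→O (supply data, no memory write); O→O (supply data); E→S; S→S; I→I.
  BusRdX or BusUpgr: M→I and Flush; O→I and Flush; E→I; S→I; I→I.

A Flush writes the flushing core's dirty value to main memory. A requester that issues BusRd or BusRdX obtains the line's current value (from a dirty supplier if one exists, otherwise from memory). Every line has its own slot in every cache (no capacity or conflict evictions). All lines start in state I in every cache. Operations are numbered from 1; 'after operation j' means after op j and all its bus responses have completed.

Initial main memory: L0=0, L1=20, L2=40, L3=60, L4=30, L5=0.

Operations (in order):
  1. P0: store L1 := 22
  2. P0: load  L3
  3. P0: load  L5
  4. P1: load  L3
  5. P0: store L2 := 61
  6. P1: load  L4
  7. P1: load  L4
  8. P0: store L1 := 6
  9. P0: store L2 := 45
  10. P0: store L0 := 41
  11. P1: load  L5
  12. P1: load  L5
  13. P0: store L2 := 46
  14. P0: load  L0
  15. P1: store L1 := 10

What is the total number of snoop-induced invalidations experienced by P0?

[1] P0: store L1 := 22 | P0:M(22), P1:I | bus: BusRdX
[2] P0: load  L3 | P0:E(60), P1:I | bus: BusRd
[3] P0: load  L5 | P0:E(0), P1:I | bus: BusRd
[4] P1: load  L3 | P0:S(60), P1:S(60) | bus: BusRd
[5] P0: store L2 := 61 | P0:M(61), P1:I | bus: BusRdX
[6] P1: load  L4 | P0:I, P1:E(30) | bus: BusRd
[7] P1: load  L4 | P0:I, P1:E(30) | bus: none
[8] P0: store L1 := 6 | P0:M(6), P1:I | bus: none
[9] P0: store L2 := 45 | P0:M(45), P1:I | bus: none
[10] P0: store L0 := 41 | P0:M(41), P1:I | bus: BusRdX
[11] P1: load  L5 | P0:S(0), P1:S(0) | bus: BusRd
[12] P1: load  L5 | P0:S(0), P1:S(0) | bus: none
[13] P0: store L2 := 46 | P0:M(46), P1:I | bus: none
[14] P0: load  L0 | P0:M(41), P1:I | bus: none
[15] P1: store L1 := 10 | P0:I, P1:M(10) | bus: BusRdX,Flush

invalidations = 1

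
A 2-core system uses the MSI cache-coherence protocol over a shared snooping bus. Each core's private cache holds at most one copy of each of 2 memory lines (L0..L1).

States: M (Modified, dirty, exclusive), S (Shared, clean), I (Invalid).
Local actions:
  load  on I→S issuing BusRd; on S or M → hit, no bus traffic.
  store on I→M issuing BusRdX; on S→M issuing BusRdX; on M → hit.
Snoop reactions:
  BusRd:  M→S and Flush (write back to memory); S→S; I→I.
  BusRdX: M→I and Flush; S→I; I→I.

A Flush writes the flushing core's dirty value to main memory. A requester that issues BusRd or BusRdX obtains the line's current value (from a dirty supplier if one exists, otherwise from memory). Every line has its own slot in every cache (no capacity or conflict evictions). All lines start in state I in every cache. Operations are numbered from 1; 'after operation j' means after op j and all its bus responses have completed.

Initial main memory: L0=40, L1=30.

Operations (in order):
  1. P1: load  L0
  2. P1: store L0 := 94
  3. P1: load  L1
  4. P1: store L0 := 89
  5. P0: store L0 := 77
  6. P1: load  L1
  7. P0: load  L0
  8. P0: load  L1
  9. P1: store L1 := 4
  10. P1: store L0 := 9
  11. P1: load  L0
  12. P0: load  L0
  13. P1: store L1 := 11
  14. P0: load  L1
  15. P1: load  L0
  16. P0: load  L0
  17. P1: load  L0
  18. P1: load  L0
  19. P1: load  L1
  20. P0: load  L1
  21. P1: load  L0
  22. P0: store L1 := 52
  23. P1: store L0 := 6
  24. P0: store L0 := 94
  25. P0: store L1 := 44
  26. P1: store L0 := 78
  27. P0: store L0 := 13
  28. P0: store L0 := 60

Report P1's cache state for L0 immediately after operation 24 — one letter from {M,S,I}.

step 1: P1: load  L0  ⟶  IS  (L0)  txn=BusRd  M[L0]=40
step 2: P1: store L0 := 94  ⟶  IM  (L0)  txn=BusRdX  M[L0]=40
step 3: P1: load  L1  ⟶  IS  (L1)  txn=BusRd  M[L1]=30
step 4: P1: store L0 := 89  ⟶  IM  (L0)  txn=∅  M[L0]=40
step 5: P0: store L0 := 77  ⟶  MI  (L0)  txn=BusRdX+Flush  M[L0]=89
step 6: P1: load  L1  ⟶  IS  (L1)  txn=∅  M[L1]=30
step 7: P0: load  L0  ⟶  MI  (L0)  txn=∅  M[L0]=89
step 8: P0: load  L1  ⟶  SS  (L1)  txn=BusRd  M[L1]=30
step 9: P1: store L1 := 4  ⟶  IM  (L1)  txn=BusRdX  M[L1]=30
step 10: P1: store L0 := 9  ⟶  IM  (L0)  txn=BusRdX+Flush  M[L0]=77
step 11: P1: load  L0  ⟶  IM  (L0)  txn=∅  M[L0]=77
step 12: P0: load  L0  ⟶  SS  (L0)  txn=BusRd+Flush  M[L0]=9
step 13: P1: store L1 := 11  ⟶  IM  (L1)  txn=∅  M[L1]=30
step 14: P0: load  L1  ⟶  SS  (L1)  txn=BusRd+Flush  M[L1]=11
step 15: P1: load  L0  ⟶  SS  (L0)  txn=∅  M[L0]=9
step 16: P0: load  L0  ⟶  SS  (L0)  txn=∅  M[L0]=9
step 17: P1: load  L0  ⟶  SS  (L0)  txn=∅  M[L0]=9
step 18: P1: load  L0  ⟶  SS  (L0)  txn=∅  M[L0]=9
step 19: P1: load  L1  ⟶  SS  (L1)  txn=∅  M[L1]=11
step 20: P0: load  L1  ⟶  SS  (L1)  txn=∅  M[L1]=11
step 21: P1: load  L0  ⟶  SS  (L0)  txn=∅  M[L0]=9
step 22: P0: store L1 := 52  ⟶  MI  (L1)  txn=BusRdX  M[L1]=11
step 23: P1: store L0 := 6  ⟶  IM  (L0)  txn=BusRdX  M[L0]=9
step 24: P0: store L0 := 94  ⟶  MI  (L0)  txn=BusRdX+Flush  M[L0]=6
step 25: P0: store L1 := 44  ⟶  MI  (L1)  txn=∅  M[L1]=11
step 26: P1: store L0 := 78  ⟶  IM  (L0)  txn=BusRdX+Flush  M[L0]=94
step 27: P0: store L0 := 13  ⟶  MI  (L0)  txn=BusRdX+Flush  M[L0]=78
step 28: P0: store L0 := 60  ⟶  MI  (L0)  txn=∅  M[L0]=78

state = I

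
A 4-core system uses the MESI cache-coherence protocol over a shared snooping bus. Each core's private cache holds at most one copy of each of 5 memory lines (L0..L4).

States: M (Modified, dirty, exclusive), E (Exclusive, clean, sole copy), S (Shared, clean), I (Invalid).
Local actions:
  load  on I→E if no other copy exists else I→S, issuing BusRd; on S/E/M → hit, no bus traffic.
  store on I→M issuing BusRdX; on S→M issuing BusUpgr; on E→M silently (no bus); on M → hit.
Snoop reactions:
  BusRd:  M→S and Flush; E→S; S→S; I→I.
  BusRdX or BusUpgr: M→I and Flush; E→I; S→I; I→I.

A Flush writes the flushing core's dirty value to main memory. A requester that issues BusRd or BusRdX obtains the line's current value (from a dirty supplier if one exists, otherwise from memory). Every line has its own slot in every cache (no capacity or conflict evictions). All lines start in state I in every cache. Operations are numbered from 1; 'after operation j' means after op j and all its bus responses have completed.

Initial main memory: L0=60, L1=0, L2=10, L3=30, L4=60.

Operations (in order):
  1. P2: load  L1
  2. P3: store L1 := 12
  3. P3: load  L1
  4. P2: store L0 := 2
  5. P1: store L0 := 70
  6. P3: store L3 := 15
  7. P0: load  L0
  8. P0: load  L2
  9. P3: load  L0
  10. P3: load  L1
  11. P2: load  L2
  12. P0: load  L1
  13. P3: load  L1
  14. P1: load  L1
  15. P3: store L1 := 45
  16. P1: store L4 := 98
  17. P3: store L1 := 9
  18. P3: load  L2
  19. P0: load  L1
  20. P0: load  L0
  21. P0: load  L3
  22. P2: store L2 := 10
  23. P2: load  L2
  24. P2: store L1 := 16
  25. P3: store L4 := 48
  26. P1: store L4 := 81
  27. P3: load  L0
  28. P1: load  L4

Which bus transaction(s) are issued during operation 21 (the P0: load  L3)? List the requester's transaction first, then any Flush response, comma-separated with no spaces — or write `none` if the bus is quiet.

step 1: P2: load  L1  ⟶  IIEI  (L1)  txn=BusRd  M[L1]=0
step 2: P3: store L1 := 12  ⟶  IIIM  (L1)  txn=BusRdX  M[L1]=0
step 3: P3: load  L1  ⟶  IIIM  (L1)  txn=∅  M[L1]=0
step 4: P2: store L0 := 2  ⟶  IIMI  (L0)  txn=BusRdX  M[L0]=60
step 5: P1: store L0 := 70  ⟶  IMII  (L0)  txn=BusRdX+Flush  M[L0]=2
step 6: P3: store L3 := 15  ⟶  IIIM  (L3)  txn=BusRdX  M[L3]=30
step 7: P0: load  L0  ⟶  SSII  (L0)  txn=BusRd+Flush  M[L0]=70
step 8: P0: load  L2  ⟶  EIII  (L2)  txn=BusRd  M[L2]=10
step 9: P3: load  L0  ⟶  SSIS  (L0)  txn=BusRd  M[L0]=70
step 10: P3: load  L1  ⟶  IIIM  (L1)  txn=∅  M[L1]=0
step 11: P2: load  L2  ⟶  SISI  (L2)  txn=BusRd  M[L2]=10
step 12: P0: load  L1  ⟶  SIIS  (L1)  txn=BusRd+Flush  M[L1]=12
step 13: P3: load  L1  ⟶  SIIS  (L1)  txn=∅  M[L1]=12
step 14: P1: load  L1  ⟶  SSIS  (L1)  txn=BusRd  M[L1]=12
step 15: P3: store L1 := 45  ⟶  IIIM  (L1)  txn=BusUpgr  M[L1]=12
step 16: P1: store L4 := 98  ⟶  IMII  (L4)  txn=BusRdX  M[L4]=60
step 17: P3: store L1 := 9  ⟶  IIIM  (L1)  txn=∅  M[L1]=12
step 18: P3: load  L2  ⟶  SISS  (L2)  txn=BusRd  M[L2]=10
step 19: P0: load  L1  ⟶  SIIS  (L1)  txn=BusRd+Flush  M[L1]=9
step 20: P0: load  L0  ⟶  SSIS  (L0)  txn=∅  M[L0]=70
step 21: P0: load  L3  ⟶  SIIS  (L3)  txn=BusRd+Flush  M[L3]=15
step 22: P2: store L2 := 10  ⟶  IIMI  (L2)  txn=BusUpgr  M[L2]=10
step 23: P2: load  L2  ⟶  IIMI  (L2)  txn=∅  M[L2]=10
step 24: P2: store L1 := 16  ⟶  IIMI  (L1)  txn=BusRdX  M[L1]=9
step 25: P3: store L4 := 48  ⟶  IIIM  (L4)  txn=BusRdX+Flush  M[L4]=98
step 26: P1: store L4 := 81  ⟶  IMII  (L4)  txn=BusRdX+Flush  M[L4]=48
step 27: P3: load  L0  ⟶  SSIS  (L0)  txn=∅  M[L0]=70
step 28: P1: load  L4  ⟶  IMII  (L4)  txn=∅  M[L4]=48

bus = BusRd,Flush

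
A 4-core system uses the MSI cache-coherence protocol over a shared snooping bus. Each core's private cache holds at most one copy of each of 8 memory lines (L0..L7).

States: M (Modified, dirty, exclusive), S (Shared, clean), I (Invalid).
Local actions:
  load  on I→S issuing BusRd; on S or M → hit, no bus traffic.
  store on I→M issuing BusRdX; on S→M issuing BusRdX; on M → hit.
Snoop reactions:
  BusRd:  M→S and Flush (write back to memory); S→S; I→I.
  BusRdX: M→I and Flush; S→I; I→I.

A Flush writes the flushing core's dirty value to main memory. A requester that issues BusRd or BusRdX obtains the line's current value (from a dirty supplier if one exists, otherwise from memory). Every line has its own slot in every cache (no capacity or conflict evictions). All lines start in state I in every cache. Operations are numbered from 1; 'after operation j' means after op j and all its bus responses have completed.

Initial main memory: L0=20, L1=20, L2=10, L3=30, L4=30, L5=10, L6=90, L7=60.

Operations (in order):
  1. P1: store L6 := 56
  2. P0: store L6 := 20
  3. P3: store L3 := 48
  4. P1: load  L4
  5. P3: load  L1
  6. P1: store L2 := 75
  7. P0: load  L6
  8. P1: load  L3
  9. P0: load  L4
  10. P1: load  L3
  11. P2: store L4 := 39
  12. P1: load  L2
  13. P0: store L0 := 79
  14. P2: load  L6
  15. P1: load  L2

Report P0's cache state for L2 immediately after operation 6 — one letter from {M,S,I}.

state = I

[1] P1: store L6 := 56 | P0:I, P1:M(56), P2:I, P3:I | bus: BusRdX
[2] P0: store L6 := 20 | P0:M(20), P1:I, P2:I, P3:I | bus: BusRdX,Flush
[3] P3: store L3 := 48 | P0:I, P1:I, P2:I, P3:M(48) | bus: BusRdX
[4] P1: load  L4 | P0:I, P1:S(30), P2:I, P3:I | bus: BusRd
[5] P3: load  L1 | P0:I, P1:I, P2:I, P3:S(20) | bus: BusRd
[6] P1: store L2 := 75 | P0:I, P1:M(75), P2:I, P3:I | bus: BusRdX
[7] P0: load  L6 | P0:M(20), P1:I, P2:I, P3:I | bus: none
[8] P1: load  L3 | P0:I, P1:S(48), P2:I, P3:S(48) | bus: BusRd,Flush
[9] P0: load  L4 | P0:S(30), P1:S(30), P2:I, P3:I | bus: BusRd
[10] P1: load  L3 | P0:I, P1:S(48), P2:I, P3:S(48) | bus: none
[11] P2: store L4 := 39 | P0:I, P1:I, P2:M(39), P3:I | bus: BusRdX
[12] P1: load  L2 | P0:I, P1:M(75), P2:I, P3:I | bus: none
[13] P0: store L0 := 79 | P0:M(79), P1:I, P2:I, P3:I | bus: BusRdX
[14] P2: load  L6 | P0:S(20), P1:I, P2:S(20), P3:I | bus: BusRd,Flush
[15] P1: load  L2 | P0:I, P1:M(75), P2:I, P3:I | bus: none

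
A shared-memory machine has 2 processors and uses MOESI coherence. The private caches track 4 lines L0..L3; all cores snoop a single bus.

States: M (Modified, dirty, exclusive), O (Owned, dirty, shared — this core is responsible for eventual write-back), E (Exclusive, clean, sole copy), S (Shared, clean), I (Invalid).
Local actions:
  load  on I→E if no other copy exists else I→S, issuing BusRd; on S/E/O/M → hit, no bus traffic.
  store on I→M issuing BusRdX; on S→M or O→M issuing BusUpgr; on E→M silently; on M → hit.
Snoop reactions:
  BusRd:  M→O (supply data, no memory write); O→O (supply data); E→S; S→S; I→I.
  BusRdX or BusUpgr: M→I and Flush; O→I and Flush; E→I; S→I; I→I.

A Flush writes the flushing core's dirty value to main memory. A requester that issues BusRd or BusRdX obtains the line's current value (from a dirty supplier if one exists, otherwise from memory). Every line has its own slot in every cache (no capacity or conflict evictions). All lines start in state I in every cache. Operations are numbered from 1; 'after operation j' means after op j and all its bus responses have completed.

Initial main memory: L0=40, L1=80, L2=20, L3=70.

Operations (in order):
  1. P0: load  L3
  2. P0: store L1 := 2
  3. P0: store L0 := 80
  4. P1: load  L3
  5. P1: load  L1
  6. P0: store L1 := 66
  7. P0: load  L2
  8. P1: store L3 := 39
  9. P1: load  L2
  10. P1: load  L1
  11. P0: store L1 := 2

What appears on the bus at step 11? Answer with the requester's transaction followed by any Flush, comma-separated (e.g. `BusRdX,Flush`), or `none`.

[1] P0: load  L3 | P0:E(70), P1:I | bus: BusRd
[2] P0: store L1 := 2 | P0:M(2), P1:I | bus: BusRdX
[3] P0: store L0 := 80 | P0:M(80), P1:I | bus: BusRdX
[4] P1: load  L3 | P0:S(70), P1:S(70) | bus: BusRd
[5] P1: load  L1 | P0:O(2), P1:S(2) | bus: BusRd
[6] P0: store L1 := 66 | P0:M(66), P1:I | bus: BusUpgr
[7] P0: load  L2 | P0:E(20), P1:I | bus: BusRd
[8] P1: store L3 := 39 | P0:I, P1:M(39) | bus: BusUpgr
[9] P1: load  L2 | P0:S(20), P1:S(20) | bus: BusRd
[10] P1: load  L1 | P0:O(66), P1:S(66) | bus: BusRd
[11] P0: store L1 := 2 | P0:M(2), P1:I | bus: BusUpgr

bus = BusUpgr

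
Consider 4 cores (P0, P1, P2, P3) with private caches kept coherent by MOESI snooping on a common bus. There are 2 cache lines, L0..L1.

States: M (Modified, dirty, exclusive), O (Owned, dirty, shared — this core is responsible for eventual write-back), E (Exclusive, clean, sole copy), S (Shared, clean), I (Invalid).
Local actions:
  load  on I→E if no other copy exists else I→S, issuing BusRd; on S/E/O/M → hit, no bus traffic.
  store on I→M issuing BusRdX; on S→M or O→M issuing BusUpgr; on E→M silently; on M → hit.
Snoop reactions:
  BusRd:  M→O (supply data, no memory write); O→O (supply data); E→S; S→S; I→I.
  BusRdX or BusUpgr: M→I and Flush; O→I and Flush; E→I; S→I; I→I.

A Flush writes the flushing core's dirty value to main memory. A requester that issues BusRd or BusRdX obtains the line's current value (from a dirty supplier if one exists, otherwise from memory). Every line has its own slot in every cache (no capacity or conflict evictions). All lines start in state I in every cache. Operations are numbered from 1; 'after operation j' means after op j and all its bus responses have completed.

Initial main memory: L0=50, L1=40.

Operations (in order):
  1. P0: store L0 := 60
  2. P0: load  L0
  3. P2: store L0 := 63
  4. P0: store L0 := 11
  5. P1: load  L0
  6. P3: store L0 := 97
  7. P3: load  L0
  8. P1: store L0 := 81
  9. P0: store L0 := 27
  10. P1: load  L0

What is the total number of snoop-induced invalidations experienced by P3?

invalidations = 1

[1] P0: store L0 := 60 | P0:M(60), P1:I, P2:I, P3:I | bus: BusRdX
[2] P0: load  L0 | P0:M(60), P1:I, P2:I, P3:I | bus: none
[3] P2: store L0 := 63 | P0:I, P1:I, P2:M(63), P3:I | bus: BusRdX,Flush
[4] P0: store L0 := 11 | P0:M(11), P1:I, P2:I, P3:I | bus: BusRdX,Flush
[5] P1: load  L0 | P0:O(11), P1:S(11), P2:I, P3:I | bus: BusRd
[6] P3: store L0 := 97 | P0:I, P1:I, P2:I, P3:M(97) | bus: BusRdX,Flush
[7] P3: load  L0 | P0:I, P1:I, P2:I, P3:M(97) | bus: none
[8] P1: store L0 := 81 | P0:I, P1:M(81), P2:I, P3:I | bus: BusRdX,Flush
[9] P0: store L0 := 27 | P0:M(27), P1:I, P2:I, P3:I | bus: BusRdX,Flush
[10] P1: load  L0 | P0:O(27), P1:S(27), P2:I, P3:I | bus: BusRd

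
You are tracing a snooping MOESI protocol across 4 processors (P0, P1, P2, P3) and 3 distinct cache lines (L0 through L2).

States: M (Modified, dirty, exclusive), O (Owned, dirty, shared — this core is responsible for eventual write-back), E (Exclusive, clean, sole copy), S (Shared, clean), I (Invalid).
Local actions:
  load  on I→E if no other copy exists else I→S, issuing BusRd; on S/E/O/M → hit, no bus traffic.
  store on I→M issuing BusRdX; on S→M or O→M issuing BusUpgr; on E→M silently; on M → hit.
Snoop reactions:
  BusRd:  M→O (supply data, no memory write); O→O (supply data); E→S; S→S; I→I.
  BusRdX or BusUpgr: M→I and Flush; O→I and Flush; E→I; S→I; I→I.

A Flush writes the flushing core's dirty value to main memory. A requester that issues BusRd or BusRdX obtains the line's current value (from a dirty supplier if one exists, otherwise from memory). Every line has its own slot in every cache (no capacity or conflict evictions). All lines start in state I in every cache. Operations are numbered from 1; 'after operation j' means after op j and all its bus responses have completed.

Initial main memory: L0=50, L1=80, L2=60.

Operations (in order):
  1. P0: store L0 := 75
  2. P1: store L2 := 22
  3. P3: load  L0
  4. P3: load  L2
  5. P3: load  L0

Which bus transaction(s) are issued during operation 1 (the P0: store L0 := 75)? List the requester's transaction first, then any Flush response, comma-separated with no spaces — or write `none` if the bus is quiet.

bus = BusRdX

  op1 P0: store L0 := 75 → M/I/I/I on L0; bus BusRdX; mem=50
  op2 P1: store L2 := 22 → I/M/I/I on L2; bus BusRdX; mem=60
  op3 P3: load  L0 → O/I/I/S on L0; bus BusRd; mem=50
  op4 P3: load  L2 → I/O/I/S on L2; bus BusRd; mem=60
  op5 P3: load  L0 → O/I/I/S on L0; bus (none); mem=50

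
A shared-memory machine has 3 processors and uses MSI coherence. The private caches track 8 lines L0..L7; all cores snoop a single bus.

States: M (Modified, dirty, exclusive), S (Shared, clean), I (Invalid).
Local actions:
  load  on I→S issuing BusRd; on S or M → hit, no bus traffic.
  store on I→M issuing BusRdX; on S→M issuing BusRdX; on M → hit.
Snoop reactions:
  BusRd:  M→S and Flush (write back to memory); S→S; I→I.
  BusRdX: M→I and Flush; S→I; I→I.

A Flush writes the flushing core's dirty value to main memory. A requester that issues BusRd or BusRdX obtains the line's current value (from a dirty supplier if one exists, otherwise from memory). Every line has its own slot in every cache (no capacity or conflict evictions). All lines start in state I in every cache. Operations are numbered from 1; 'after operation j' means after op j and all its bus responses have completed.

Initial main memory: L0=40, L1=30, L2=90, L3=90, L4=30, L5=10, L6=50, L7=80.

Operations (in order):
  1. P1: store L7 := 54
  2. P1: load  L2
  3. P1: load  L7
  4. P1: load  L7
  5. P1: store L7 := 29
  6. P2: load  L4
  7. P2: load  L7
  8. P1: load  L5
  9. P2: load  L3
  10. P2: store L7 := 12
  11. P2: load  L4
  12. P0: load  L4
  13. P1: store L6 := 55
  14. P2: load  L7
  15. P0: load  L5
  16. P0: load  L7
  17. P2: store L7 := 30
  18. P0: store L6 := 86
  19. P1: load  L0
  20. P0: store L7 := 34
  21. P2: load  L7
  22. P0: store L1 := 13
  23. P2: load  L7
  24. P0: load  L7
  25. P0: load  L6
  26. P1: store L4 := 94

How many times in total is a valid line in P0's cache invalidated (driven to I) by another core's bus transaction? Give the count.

  op1 P1: store L7 := 54 → I/M/I on L7; bus BusRdX; mem=80
  op2 P1: load  L2 → I/S/I on L2; bus BusRd; mem=90
  op3 P1: load  L7 → I/M/I on L7; bus (none); mem=80
  op4 P1: load  L7 → I/M/I on L7; bus (none); mem=80
  op5 P1: store L7 := 29 → I/M/I on L7; bus (none); mem=80
  op6 P2: load  L4 → I/I/S on L4; bus BusRd; mem=30
  op7 P2: load  L7 → I/S/S on L7; bus BusRd Flush; mem=29
  op8 P1: load  L5 → I/S/I on L5; bus BusRd; mem=10
  op9 P2: load  L3 → I/I/S on L3; bus BusRd; mem=90
  op10 P2: store L7 := 12 → I/I/M on L7; bus BusRdX; mem=29
  op11 P2: load  L4 → I/I/S on L4; bus (none); mem=30
  op12 P0: load  L4 → S/I/S on L4; bus BusRd; mem=30
  op13 P1: store L6 := 55 → I/M/I on L6; bus BusRdX; mem=50
  op14 P2: load  L7 → I/I/M on L7; bus (none); mem=29
  op15 P0: load  L5 → S/S/I on L5; bus BusRd; mem=10
  op16 P0: load  L7 → S/I/S on L7; bus BusRd Flush; mem=12
  op17 P2: store L7 := 30 → I/I/M on L7; bus BusRdX; mem=12
  op18 P0: store L6 := 86 → M/I/I on L6; bus BusRdX Flush; mem=55
  op19 P1: load  L0 → I/S/I on L0; bus BusRd; mem=40
  op20 P0: store L7 := 34 → M/I/I on L7; bus BusRdX Flush; mem=30
  op21 P2: load  L7 → S/I/S on L7; bus BusRd Flush; mem=34
  op22 P0: store L1 := 13 → M/I/I on L1; bus BusRdX; mem=30
  op23 P2: load  L7 → S/I/S on L7; bus (none); mem=34
  op24 P0: load  L7 → S/I/S on L7; bus (none); mem=34
  op25 P0: load  L6 → M/I/I on L6; bus (none); mem=55
  op26 P1: store L4 := 94 → I/M/I on L4; bus BusRdX; mem=30

invalidations = 2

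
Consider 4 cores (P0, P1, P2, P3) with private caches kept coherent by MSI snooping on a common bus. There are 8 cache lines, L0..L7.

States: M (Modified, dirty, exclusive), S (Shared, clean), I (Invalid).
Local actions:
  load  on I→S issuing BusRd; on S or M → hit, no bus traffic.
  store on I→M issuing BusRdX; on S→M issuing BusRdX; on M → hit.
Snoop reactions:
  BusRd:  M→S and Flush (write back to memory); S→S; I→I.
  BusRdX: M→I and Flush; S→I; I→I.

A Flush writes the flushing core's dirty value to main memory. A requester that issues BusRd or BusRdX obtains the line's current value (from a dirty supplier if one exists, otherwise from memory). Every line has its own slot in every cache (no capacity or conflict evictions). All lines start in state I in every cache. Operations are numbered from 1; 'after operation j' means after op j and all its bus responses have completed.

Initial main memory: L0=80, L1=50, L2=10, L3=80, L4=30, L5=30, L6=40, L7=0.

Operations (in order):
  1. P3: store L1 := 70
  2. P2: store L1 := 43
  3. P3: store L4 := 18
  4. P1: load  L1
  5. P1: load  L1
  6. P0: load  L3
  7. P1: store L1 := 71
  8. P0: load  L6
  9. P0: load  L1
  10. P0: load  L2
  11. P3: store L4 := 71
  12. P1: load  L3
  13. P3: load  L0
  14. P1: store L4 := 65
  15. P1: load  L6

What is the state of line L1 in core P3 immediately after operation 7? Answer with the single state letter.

step 1: P3: store L1 := 70  ⟶  IIIM  (L1)  txn=BusRdX  M[L1]=50
step 2: P2: store L1 := 43  ⟶  IIMI  (L1)  txn=BusRdX+Flush  M[L1]=70
step 3: P3: store L4 := 18  ⟶  IIIM  (L4)  txn=BusRdX  M[L4]=30
step 4: P1: load  L1  ⟶  ISSI  (L1)  txn=BusRd+Flush  M[L1]=43
step 5: P1: load  L1  ⟶  ISSI  (L1)  txn=∅  M[L1]=43
step 6: P0: load  L3  ⟶  SIII  (L3)  txn=BusRd  M[L3]=80
step 7: P1: store L1 := 71  ⟶  IMII  (L1)  txn=BusRdX  M[L1]=43
step 8: P0: load  L6  ⟶  SIII  (L6)  txn=BusRd  M[L6]=40
step 9: P0: load  L1  ⟶  SSII  (L1)  txn=BusRd+Flush  M[L1]=71
step 10: P0: load  L2  ⟶  SIII  (L2)  txn=BusRd  M[L2]=10
step 11: P3: store L4 := 71  ⟶  IIIM  (L4)  txn=∅  M[L4]=30
step 12: P1: load  L3  ⟶  SSII  (L3)  txn=BusRd  M[L3]=80
step 13: P3: load  L0  ⟶  IIIS  (L0)  txn=BusRd  M[L0]=80
step 14: P1: store L4 := 65  ⟶  IMII  (L4)  txn=BusRdX+Flush  M[L4]=71
step 15: P1: load  L6  ⟶  SSII  (L6)  txn=BusRd  M[L6]=40

state = I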